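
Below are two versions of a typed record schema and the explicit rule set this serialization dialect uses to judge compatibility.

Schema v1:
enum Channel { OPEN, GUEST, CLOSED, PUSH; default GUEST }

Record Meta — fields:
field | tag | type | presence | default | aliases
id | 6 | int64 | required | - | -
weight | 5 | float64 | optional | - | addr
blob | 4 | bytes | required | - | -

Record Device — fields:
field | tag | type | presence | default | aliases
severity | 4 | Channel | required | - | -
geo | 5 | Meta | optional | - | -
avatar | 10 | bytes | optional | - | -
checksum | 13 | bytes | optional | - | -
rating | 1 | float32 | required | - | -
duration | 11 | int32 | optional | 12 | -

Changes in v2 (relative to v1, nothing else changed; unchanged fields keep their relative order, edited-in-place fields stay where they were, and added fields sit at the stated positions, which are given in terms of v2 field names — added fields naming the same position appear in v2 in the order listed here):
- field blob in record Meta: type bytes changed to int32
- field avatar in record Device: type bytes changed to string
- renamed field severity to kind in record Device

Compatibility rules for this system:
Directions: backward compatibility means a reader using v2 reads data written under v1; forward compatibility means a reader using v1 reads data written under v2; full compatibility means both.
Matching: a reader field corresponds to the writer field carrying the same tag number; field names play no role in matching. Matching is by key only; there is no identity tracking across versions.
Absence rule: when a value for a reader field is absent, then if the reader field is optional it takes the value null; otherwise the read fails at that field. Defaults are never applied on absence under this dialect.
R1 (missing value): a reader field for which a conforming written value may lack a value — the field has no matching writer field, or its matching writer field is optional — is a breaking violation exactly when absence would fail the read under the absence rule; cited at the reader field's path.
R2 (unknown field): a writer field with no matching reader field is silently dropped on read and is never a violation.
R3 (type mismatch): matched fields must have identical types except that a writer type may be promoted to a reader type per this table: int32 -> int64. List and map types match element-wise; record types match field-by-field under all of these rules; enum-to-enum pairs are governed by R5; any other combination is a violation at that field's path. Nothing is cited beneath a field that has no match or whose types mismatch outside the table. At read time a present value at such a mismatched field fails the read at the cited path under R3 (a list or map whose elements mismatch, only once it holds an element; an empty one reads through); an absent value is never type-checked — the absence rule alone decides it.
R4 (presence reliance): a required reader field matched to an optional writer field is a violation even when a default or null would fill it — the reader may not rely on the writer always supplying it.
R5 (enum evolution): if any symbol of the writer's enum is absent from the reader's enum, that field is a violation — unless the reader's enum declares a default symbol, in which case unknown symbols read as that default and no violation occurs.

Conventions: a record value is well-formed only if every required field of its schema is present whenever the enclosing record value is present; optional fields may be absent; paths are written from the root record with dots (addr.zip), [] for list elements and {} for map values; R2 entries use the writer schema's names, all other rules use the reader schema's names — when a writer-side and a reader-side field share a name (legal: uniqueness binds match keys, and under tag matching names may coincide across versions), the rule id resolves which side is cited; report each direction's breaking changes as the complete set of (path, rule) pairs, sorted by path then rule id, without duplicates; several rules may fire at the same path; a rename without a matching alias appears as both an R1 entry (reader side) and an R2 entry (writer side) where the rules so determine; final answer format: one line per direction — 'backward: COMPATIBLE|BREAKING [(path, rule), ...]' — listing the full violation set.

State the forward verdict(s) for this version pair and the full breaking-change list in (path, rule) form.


forward: BREAKING [(avatar, R3), (geo.blob, R3)]

in Device below, arrows point writer -> reader
checking forward for Device: reader v1 against writer v2:
  severity: Channel -> Channel, writer required; from kind
  geo: Meta -> Meta, writer optional; from geo
  avatar: string -> bytes, writer optional; from avatar
  checksum: bytes -> bytes, writer optional; from checksum
  rating: float32 -> float32, writer required; from rating
  duration: int32 -> int32, writer optional; from duration
  geo.id: int64 -> int64, writer required; from geo.id
  geo.weight: float64 -> float64, writer optional; from geo.weight
  geo.blob: int32 -> bytes, writer required; from geo.blob
  breaking: (avatar, R3)
  breaking: (geo.blob, R3)
  forward on Device therefore BREAKING (2)
diffs on Device not affecting the asked answer:
  renamed field severity to kind in record Device -> triggers nothing under Device's printed rules — same verdict


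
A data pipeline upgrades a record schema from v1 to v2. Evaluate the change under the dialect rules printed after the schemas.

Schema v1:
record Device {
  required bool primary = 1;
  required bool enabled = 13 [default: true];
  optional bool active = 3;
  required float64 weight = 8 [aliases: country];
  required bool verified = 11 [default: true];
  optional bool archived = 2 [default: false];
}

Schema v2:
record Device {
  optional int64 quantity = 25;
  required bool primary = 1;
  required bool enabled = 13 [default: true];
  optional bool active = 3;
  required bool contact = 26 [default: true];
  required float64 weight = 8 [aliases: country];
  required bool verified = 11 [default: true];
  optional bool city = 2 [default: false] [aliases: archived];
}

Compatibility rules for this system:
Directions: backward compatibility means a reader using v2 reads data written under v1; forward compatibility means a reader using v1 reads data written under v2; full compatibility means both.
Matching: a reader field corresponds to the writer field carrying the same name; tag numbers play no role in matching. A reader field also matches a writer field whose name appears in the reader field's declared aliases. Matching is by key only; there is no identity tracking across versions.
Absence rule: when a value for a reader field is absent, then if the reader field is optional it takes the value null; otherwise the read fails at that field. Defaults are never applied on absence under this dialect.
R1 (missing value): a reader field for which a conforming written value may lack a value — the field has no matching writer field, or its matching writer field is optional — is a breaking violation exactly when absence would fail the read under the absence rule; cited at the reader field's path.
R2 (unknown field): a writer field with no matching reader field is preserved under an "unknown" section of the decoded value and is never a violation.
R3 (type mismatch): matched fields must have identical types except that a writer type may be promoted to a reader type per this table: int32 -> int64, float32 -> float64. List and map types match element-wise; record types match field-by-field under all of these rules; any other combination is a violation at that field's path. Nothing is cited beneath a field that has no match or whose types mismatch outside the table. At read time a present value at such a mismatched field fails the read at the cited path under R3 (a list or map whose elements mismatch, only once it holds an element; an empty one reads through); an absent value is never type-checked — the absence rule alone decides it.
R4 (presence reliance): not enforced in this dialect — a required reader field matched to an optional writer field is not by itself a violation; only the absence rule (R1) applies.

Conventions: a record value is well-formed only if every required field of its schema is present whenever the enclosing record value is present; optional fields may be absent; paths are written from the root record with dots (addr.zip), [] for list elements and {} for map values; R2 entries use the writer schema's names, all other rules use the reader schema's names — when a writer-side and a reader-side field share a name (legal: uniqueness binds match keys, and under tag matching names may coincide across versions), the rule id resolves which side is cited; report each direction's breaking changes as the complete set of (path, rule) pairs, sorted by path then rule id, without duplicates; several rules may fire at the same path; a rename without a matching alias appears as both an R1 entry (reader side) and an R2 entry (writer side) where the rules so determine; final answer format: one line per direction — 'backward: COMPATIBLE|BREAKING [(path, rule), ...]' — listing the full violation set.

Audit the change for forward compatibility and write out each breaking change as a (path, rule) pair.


the writer's type comes first in each Device pair
forward for Device (reader v1, writer v2):
  primary: paired with writer primary (bool -> bool; writer required)
  enabled: paired with writer enabled (bool -> bool; writer required)
  active: paired with writer active (bool -> bool; writer optional)
  weight: paired with writer weight (float64 -> float64; writer required)
  verified: paired with writer verified (bool -> bool; writer required)
  archived has no writer counterpart
  writer field quantity has no reader counterpart
  writer field contact has no reader counterpart
  writer field city has no reader counterpart
  => forward: COMPATIBLE
the other Device changes do not affect what is asked:
  renamed field archived to city in record Device (alias archived declared on the renamed field) -> inert for the asked Device verdict: nothing fires
  added field contact to record Device: required bool, tag 26, default true (in v2 it sits immediately before weight) -> fires only in the backward direction of Device, which is not asked here
  added field quantity to record Device: optional int64, tag 25 (in v2 it sits immediately before primary) -> inert for the asked Device verdict: nothing fires

forward: COMPATIBLE []


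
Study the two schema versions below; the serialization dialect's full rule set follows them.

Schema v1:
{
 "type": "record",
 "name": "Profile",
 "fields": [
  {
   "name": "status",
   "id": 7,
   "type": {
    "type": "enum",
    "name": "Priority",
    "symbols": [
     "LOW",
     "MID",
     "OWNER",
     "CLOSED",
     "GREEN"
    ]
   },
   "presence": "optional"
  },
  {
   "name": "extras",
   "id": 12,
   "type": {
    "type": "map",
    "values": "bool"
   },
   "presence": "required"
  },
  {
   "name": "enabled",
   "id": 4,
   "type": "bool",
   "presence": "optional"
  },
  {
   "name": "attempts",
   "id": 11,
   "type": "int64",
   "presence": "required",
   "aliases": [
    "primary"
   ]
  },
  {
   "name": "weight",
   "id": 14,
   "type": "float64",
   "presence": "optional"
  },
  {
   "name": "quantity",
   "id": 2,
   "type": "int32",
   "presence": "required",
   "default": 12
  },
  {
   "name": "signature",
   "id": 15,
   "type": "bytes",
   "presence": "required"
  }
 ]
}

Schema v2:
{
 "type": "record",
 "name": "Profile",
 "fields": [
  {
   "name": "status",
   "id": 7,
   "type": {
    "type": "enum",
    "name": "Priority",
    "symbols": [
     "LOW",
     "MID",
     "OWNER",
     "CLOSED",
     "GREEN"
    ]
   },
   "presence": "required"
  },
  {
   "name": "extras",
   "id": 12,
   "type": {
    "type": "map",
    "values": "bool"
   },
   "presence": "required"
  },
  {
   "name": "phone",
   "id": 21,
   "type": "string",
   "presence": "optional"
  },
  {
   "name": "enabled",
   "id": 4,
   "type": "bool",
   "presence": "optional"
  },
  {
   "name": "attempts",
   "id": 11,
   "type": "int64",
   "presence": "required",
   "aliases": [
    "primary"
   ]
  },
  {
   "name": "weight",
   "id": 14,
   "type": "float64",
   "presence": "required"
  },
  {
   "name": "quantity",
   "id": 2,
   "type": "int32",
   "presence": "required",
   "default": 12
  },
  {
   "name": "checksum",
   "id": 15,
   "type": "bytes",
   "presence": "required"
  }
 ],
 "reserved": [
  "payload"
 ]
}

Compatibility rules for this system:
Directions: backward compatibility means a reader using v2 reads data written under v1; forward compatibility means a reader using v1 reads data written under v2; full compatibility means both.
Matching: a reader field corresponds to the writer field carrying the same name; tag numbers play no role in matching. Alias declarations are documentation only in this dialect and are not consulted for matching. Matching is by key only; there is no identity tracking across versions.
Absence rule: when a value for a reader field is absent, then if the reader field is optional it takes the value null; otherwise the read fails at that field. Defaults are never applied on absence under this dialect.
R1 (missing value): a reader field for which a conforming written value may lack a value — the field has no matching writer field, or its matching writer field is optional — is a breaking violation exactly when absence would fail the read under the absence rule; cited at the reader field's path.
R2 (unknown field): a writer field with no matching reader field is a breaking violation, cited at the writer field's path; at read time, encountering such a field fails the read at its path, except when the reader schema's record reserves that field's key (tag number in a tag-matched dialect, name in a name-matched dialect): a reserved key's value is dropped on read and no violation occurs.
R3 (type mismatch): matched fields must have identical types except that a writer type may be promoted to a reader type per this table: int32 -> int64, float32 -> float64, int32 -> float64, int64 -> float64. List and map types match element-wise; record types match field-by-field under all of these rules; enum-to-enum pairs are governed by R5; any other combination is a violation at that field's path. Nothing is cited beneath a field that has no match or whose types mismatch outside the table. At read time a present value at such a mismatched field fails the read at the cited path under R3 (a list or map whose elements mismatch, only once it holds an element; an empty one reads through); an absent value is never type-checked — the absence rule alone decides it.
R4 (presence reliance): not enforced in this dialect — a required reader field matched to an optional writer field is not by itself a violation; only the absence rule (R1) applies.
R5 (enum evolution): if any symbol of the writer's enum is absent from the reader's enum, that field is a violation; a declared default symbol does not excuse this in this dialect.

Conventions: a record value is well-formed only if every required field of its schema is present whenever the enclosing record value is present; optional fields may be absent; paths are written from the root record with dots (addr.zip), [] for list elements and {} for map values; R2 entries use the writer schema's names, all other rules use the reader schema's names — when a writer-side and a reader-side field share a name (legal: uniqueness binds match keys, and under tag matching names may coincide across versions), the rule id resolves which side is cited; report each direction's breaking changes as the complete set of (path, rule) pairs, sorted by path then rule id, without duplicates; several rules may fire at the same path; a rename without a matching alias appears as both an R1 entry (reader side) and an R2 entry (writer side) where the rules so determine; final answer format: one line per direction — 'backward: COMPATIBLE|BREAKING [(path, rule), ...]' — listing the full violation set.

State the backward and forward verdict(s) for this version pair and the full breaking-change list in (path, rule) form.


arrows below run writer -> reader for Profile
checking backward for Profile: reader v2 against writer v1:
  Priority -> Priority, writer optional: status aligns to status
  map<string, bool> -> map<string, bool>, writer required: extras aligns to extras
  phone: no writer-side match
  bool -> bool, writer optional: enabled aligns to enabled
  int64 -> int64, writer required: attempts aligns to attempts
  float64 -> float64, writer optional: weight aligns to weight
  int32 -> int32, writer required: quantity aligns to quantity
  checksum: no writer-side match
  writer field signature has no reader counterpart
  violation R1 at checksum
  violation R2 at signature
  violation R1 at status
  violation R1 at weight
  => 4 violation(s): backward is BREAKING for Profile
checking forward for Profile: reader v1 against writer v2:
  Priority -> Priority, writer required: status aligns to status
  map<string, bool> -> map<string, bool>, writer required: extras aligns to extras
  bool -> bool, writer optional: enabled aligns to enabled
  int64 -> int64, writer required: attempts aligns to attempts
  float64 -> float64, writer required: weight aligns to weight
  int32 -> int32, writer required: quantity aligns to quantity
  signature: no writer-side match
  writer field phone has no reader counterpart
  writer field checksum has no reader counterpart
  violation R2 at checksum
  violation R2 at phone
  violation R1 at signature
  => 3 violation(s): forward is BREAKING for Profile

backward: BREAKING [(checksum, R1), (signature, R2), (status, R1), (weight, R1)]; forward: BREAKING [(checksum, R2), (phone, R2), (signature, R1)]


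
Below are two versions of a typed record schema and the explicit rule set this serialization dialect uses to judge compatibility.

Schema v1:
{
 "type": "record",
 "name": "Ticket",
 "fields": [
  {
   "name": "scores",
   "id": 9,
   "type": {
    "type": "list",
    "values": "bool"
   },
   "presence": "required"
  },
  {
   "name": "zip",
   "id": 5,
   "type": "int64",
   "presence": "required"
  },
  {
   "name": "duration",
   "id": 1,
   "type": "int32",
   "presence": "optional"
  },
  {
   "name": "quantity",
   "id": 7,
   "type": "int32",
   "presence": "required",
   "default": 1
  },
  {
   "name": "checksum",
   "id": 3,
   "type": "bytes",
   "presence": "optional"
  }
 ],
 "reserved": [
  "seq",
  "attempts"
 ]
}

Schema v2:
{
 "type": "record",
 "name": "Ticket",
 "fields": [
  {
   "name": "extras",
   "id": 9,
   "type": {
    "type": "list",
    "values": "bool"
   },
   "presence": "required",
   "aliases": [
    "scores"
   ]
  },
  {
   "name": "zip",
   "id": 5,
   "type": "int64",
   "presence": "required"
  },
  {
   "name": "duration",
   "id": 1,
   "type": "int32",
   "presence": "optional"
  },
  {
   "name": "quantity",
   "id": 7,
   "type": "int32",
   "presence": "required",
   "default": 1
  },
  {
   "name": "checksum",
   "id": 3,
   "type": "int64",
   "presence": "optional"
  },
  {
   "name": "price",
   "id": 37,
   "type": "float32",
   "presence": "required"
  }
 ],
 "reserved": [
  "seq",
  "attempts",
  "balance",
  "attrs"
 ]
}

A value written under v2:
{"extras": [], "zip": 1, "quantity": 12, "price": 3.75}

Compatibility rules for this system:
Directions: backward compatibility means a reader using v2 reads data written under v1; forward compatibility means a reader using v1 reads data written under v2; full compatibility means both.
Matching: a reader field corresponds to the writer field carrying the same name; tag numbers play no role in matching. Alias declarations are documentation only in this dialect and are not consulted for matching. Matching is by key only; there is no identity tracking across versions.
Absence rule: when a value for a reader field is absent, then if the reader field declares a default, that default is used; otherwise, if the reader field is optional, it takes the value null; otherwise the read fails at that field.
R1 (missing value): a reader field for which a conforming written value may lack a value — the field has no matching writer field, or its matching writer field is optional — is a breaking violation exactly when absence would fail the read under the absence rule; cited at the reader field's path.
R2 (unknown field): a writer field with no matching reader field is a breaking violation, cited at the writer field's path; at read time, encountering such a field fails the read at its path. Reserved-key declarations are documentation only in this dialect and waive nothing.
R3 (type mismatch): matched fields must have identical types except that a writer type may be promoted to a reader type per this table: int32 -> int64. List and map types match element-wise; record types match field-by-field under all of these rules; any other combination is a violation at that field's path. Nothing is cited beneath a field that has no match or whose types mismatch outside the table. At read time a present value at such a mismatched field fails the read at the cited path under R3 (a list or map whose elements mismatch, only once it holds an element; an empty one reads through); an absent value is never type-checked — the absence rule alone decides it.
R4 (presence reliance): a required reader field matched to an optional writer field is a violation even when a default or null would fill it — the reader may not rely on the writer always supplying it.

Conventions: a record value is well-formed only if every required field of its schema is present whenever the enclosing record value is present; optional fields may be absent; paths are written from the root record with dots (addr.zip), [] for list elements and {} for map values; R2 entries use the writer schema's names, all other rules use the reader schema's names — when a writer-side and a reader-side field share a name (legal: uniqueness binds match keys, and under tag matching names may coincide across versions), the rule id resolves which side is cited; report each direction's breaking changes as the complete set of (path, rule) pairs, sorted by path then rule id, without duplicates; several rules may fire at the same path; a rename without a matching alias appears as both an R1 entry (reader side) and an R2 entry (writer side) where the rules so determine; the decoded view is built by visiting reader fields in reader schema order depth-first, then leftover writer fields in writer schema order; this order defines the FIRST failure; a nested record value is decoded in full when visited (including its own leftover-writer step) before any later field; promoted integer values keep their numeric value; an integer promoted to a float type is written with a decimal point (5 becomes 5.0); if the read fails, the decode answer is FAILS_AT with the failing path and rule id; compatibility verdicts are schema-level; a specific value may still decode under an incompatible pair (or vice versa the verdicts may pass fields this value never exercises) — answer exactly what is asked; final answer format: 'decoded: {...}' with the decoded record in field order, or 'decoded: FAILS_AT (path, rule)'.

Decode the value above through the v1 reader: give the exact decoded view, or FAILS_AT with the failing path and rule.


decoded: FAILS_AT (scores, R1)

the writer's type comes first in each Ticket pair
decode (reader v1):
  read fails at scores under R1 (no fill)
  => FAILS_AT (scores, R1)
diffs on Ticket not affecting the asked answer:
  field checksum in record Ticket: type bytes changed to int64 -> shifts the Ticket verdicts, not this decode
  added field price to record Ticket: required float32, tag 37 (in v2 it sits last) -> shifts the Ticket verdicts, not this decode


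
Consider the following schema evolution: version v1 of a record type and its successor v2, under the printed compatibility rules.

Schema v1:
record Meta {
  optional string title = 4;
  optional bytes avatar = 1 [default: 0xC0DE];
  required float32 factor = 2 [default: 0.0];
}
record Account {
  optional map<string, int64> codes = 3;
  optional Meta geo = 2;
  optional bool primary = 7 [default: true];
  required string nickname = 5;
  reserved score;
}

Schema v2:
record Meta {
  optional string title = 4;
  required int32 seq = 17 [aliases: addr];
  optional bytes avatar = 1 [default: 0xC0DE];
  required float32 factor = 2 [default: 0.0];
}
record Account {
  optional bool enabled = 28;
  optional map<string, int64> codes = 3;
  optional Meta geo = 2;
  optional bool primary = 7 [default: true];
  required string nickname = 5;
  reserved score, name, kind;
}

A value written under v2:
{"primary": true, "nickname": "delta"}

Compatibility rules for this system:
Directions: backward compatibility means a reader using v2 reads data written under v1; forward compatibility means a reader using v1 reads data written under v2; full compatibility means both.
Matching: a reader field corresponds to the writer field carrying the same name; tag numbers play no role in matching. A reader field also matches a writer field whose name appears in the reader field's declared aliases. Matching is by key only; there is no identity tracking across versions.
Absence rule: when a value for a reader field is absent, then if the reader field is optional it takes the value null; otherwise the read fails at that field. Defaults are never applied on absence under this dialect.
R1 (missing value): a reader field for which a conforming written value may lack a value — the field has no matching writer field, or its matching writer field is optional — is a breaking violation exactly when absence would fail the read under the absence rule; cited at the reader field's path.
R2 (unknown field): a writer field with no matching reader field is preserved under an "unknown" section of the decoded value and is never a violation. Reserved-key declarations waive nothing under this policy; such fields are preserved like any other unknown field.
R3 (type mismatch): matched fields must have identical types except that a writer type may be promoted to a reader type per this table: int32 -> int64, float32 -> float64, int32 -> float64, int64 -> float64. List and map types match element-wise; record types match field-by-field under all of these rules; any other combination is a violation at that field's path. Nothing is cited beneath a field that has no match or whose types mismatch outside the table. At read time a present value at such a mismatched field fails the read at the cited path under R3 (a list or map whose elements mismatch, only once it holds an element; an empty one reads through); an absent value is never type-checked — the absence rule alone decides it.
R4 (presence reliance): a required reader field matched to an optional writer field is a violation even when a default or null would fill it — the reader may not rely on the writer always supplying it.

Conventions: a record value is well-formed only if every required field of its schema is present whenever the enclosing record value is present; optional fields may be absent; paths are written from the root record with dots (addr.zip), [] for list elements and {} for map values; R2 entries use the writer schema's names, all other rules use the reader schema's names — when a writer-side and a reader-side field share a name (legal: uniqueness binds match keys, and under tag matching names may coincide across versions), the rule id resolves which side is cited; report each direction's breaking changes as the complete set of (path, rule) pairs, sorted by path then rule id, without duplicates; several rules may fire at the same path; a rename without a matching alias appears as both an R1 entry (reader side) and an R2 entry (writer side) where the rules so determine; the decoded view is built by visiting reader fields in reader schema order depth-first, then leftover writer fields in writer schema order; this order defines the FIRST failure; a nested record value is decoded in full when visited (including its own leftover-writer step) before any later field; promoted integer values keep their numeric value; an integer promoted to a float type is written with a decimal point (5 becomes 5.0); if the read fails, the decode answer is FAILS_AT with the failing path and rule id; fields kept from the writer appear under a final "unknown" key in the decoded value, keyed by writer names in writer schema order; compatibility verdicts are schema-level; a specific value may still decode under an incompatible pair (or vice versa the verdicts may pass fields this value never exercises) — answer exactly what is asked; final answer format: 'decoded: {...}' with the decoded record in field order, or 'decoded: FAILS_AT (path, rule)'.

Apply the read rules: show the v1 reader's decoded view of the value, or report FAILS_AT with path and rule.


the writer's type comes first in each Account pair
decode (reader v1):
  codes := null (absent, optional -> null)
  geo := null (absent, optional -> null)
  primary := true
  nickname := "delta"
  => decoded: {"codes": null, "geo": null, "primary": true, "nickname": "delta"}
remaining Account differences; none change what is asked:
  added field seq to record Meta: required int32, tag 17 (in v2 it sits immediately before avatar) -> schema-level compatibility only; this Account value's decode is unchanged
  added field enabled to record Account: optional bool, tag 28 (in v2 it sits immediately before codes) -> fires no rule on Account under this dialect and leaves the result unchanged

decoded: {"codes": null, "geo": null, "primary": true, "nickname": "delta"}


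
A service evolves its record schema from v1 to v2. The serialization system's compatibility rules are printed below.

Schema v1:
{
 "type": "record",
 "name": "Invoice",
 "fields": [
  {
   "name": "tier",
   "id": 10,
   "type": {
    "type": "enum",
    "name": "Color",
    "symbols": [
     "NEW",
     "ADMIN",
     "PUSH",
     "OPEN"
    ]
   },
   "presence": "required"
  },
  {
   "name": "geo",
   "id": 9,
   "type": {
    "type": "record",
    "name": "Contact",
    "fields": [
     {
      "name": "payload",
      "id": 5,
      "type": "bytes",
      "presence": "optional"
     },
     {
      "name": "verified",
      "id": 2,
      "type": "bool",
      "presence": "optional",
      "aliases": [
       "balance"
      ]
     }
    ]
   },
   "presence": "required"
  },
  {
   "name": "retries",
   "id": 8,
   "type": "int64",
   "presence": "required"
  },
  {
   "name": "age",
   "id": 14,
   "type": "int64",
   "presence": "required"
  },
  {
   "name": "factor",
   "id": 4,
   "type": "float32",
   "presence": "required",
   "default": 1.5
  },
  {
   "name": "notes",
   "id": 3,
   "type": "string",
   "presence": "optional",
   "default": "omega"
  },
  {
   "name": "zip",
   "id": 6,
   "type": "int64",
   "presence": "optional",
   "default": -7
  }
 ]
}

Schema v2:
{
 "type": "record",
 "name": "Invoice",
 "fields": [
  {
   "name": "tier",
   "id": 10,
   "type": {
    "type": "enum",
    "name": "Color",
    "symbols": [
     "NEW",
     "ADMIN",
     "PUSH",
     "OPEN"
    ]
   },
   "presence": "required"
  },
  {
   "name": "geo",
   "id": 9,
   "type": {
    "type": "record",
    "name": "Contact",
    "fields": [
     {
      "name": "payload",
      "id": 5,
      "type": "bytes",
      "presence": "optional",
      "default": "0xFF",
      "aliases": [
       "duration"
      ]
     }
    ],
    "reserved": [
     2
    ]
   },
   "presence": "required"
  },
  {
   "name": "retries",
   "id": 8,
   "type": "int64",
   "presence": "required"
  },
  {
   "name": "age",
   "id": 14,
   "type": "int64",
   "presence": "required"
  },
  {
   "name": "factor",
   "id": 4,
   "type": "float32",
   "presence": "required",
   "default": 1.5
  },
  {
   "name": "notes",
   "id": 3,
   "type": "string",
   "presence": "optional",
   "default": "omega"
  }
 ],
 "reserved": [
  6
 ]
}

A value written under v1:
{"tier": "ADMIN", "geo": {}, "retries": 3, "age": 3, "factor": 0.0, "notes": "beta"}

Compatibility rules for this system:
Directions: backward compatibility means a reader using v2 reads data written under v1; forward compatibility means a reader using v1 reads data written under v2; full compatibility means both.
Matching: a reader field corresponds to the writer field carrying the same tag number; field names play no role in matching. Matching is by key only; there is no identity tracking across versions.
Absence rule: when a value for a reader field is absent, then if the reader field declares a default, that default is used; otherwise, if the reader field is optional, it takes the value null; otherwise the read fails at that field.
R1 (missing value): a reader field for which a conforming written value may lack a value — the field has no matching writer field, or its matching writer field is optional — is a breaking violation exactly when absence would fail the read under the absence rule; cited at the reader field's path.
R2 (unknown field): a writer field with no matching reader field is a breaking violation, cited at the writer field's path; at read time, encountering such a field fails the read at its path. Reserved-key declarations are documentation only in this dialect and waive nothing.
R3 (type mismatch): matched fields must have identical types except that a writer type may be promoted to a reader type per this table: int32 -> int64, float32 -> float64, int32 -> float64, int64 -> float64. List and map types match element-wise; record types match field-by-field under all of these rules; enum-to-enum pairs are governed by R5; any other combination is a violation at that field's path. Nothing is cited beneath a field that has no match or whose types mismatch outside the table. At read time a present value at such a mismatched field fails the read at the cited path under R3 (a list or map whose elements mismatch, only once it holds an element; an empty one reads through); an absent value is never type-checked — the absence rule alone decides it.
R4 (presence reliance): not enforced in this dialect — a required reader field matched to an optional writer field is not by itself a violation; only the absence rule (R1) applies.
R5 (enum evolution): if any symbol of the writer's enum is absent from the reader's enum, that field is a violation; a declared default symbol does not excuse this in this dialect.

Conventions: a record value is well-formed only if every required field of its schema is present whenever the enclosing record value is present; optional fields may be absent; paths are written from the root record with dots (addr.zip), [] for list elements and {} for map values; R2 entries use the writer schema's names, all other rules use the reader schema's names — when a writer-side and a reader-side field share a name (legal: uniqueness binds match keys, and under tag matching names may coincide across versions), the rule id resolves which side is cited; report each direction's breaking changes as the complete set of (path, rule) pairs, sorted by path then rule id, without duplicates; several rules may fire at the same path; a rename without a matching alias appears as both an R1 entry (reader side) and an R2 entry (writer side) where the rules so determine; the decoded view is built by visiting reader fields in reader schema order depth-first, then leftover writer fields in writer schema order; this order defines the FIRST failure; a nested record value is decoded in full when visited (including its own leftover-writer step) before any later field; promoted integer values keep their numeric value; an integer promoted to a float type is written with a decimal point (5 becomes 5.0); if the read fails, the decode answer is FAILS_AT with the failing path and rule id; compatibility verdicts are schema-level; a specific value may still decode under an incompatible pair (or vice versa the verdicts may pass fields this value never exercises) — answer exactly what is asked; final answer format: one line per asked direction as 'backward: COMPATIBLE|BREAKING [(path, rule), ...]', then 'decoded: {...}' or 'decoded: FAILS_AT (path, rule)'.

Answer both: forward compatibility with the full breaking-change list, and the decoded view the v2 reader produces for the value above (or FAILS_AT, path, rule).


forward: COMPATIBLE []; decoded: {"tier": "ADMIN", "geo": {"payload": 0xFF}, "retries": 3, "age": 3, "factor": 0.0, "notes": "beta"}

each type pair in Invoice: writer, then reader
checking forward for Invoice: reader v1 against writer v2:
  tier: Color -> Color, writer required; from tier
  geo: Contact -> Contact, writer required; from geo
  retries: int64 -> int64, writer required; from retries
  age: int64 -> int64, writer required; from age
  factor: float32 -> float32, writer required; from factor
  notes: string -> string, writer optional; from notes
  no writer field matches reader zip
  geo.payload: bytes -> bytes, writer optional; from geo.payload
  no writer field matches reader geo.verified
  => no violations; forward on Invoice: COMPATIBLE
decode (reader v2):
  tier := "ADMIN"
  geo.payload := 0xFF (missing; default applied)
  retries := 3
  age := 3
  factor := 0.0
  notes := "beta"
  => decoded: {"tier": "ADMIN", "geo": {"payload": 0xFF}, "retries": 3, "age": 3, "factor": 0.0, "notes": "beta"}


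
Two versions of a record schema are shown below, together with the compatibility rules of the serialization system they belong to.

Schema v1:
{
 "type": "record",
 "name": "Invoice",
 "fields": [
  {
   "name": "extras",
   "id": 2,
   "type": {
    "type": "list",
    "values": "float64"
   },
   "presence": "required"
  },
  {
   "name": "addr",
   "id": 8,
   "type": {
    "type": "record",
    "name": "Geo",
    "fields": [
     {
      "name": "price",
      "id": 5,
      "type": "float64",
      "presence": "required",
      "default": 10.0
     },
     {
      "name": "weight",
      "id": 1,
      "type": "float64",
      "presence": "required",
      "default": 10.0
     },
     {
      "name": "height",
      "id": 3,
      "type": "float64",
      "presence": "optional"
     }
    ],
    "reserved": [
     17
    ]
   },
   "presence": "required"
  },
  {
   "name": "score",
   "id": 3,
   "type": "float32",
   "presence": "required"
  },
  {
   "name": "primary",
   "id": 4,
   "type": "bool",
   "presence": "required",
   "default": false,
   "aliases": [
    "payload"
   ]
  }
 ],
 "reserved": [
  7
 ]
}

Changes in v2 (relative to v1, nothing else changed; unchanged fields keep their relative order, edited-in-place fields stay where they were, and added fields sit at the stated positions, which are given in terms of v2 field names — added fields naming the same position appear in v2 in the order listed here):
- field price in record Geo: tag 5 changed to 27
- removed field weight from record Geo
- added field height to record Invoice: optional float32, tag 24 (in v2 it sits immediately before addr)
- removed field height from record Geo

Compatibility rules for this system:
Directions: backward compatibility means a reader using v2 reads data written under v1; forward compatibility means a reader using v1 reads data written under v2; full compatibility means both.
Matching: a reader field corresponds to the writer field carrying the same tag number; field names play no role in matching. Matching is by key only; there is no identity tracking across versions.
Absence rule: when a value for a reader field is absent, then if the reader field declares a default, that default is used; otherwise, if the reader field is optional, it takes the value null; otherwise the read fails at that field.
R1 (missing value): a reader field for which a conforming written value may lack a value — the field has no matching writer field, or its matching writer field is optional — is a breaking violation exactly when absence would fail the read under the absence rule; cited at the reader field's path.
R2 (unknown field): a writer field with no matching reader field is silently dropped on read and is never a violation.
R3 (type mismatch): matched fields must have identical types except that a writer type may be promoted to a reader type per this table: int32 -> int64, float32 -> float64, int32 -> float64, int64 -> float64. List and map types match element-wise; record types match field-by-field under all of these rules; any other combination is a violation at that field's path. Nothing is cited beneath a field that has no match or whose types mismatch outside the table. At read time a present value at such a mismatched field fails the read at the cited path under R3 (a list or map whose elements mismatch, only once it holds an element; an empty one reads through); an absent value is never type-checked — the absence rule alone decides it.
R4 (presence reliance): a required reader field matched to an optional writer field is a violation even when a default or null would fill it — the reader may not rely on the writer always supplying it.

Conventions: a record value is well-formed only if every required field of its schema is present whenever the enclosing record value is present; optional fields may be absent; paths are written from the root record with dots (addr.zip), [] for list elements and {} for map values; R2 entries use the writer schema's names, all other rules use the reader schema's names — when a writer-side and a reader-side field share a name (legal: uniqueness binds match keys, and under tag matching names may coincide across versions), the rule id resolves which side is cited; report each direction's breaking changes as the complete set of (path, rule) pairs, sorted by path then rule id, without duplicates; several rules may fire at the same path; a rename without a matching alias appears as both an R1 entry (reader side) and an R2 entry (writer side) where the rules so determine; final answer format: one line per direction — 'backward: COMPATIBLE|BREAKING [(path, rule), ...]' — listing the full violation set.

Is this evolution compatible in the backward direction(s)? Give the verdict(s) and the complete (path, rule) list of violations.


each type pair in Invoice: writer, then reader
backward pass over Invoice, reader schema v2, writer schema v1:
  extras <- extras (list<float64> -> list<float64>, writer required)
  height has no writer counterpart
  addr <- addr (Geo -> Geo, writer required)
  score <- score (float32 -> float32, writer required)
  primary <- primary (bool -> bool, writer required)
  addr.price has no writer counterpart
  addr.price (writer side), unknown to reader
  addr.weight (writer side), unknown to reader
  addr.height (writer side), unknown to reader
  nothing fires on Invoice: backward is COMPATIBLE
ruling out the remaining Invoice differences:
  field price in record Geo: tag 5 changed to 27 -> inert for the asked Invoice verdict: nothing fires
  removed field weight from record Geo -> inert for the asked Invoice verdict: nothing fires
  added field height to record Invoice: optional float32, tag 24 (in v2 it sits immediately before addr) -> inert for the asked Invoice verdict: nothing fires
  removed field height from record Geo -> inert for the asked Invoice verdict: nothing fires

backward: COMPATIBLE []
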